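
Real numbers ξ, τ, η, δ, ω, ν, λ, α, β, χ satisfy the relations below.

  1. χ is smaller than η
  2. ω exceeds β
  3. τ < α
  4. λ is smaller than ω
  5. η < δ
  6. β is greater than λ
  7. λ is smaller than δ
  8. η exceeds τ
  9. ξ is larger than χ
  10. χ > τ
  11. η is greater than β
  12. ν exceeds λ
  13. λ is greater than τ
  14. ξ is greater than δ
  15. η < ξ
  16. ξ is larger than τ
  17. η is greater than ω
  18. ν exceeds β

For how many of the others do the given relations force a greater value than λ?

6

The elements the relations force above λ are β, ω, η, δ, ν, ξ — no chain reaches any other.
That is 6.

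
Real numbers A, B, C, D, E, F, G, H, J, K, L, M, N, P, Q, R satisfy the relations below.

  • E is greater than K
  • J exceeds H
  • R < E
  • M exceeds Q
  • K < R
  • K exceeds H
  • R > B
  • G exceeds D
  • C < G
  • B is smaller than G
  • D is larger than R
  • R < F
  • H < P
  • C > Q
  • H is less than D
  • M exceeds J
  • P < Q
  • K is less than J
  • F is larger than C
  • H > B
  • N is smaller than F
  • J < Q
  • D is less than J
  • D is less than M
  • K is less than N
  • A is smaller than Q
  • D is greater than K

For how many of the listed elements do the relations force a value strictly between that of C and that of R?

Chaining upward from R reaches: D, J, E, Q, M, F, G.
Chaining downward from C reaches: B, H, K, D, P, J, A, Q.
Strictly between R and C are those in both lists: D, J, Q — 3 elements.

3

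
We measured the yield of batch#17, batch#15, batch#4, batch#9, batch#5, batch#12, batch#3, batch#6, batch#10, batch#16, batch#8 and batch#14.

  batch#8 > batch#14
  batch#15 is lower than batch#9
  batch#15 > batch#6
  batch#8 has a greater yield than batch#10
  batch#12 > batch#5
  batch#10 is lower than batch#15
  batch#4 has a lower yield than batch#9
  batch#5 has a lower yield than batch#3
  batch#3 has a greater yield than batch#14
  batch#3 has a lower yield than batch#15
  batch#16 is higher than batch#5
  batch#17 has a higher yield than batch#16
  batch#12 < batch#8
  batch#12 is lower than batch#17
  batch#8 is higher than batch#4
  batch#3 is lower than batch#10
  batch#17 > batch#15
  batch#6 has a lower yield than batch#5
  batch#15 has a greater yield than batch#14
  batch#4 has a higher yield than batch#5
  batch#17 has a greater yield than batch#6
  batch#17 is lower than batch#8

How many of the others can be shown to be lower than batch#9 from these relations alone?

Directly below batch#9: batch#4, batch#15.
One step further: batch#14, batch#6, batch#5, batch#3, batch#10 (7 so far).
No other element is forced below batch#9 by the given relations, so the count is 7.

7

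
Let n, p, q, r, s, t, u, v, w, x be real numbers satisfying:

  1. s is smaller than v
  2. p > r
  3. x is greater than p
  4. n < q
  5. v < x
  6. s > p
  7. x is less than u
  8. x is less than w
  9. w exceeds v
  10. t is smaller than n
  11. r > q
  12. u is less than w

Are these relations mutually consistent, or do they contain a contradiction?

consistent

The single ordering t < n < q < r < p < s < v < x < u < w satisfies every listed relation, so no contradiction arises.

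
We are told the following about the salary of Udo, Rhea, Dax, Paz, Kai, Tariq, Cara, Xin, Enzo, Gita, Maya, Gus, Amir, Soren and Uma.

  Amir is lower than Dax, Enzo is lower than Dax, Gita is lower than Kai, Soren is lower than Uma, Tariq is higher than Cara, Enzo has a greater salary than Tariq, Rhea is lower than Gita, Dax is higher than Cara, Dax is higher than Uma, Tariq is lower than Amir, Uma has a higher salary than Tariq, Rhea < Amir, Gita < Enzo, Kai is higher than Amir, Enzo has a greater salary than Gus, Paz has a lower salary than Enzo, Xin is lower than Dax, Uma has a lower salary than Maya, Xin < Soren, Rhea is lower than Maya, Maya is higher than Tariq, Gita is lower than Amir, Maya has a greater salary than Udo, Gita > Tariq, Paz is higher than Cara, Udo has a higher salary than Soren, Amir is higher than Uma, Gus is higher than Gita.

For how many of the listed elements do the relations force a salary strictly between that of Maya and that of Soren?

2

The relations place Soren below Maya. An element lies strictly between them when it is forced above Soren and also forced below Maya.
Above Soren: {Udo, Uma, Amir, Kai, Dax}. Below Maya: {Xin, Cara, Rhea, Udo, Tariq, Uma}.
Intersection: {Udo, Uma} — 2.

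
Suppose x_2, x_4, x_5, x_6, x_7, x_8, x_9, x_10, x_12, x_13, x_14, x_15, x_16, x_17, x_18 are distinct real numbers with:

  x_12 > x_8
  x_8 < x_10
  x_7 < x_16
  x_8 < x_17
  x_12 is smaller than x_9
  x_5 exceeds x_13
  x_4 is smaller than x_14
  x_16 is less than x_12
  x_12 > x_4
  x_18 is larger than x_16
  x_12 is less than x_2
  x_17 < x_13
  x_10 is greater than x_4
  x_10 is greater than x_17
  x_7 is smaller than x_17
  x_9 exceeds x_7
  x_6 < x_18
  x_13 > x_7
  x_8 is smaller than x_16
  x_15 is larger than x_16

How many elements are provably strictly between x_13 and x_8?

1

The relations place x_8 below x_13. An element lies strictly between them when it is forced above x_8 and also forced below x_13.
Above x_8: {x_16, x_15, x_17, x_12, x_2, x_9, x_10, x_18, x_5}. Below x_13: {x_7, x_17}.
Intersection: {x_17} — 1.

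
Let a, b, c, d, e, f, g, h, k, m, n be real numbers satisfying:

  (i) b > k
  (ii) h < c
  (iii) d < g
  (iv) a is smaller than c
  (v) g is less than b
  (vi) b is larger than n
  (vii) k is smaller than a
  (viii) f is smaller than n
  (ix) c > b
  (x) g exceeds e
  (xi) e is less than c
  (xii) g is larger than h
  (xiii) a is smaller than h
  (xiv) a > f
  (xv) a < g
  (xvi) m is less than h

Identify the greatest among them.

c

k is not greatest since k < a; e is not greatest since e < g; f is not greatest since f < a; m is not greatest since m < h; a is not greatest since a < c; h is not greatest since h < g; d is not greatest since d < g; g is not greatest since g < b; n is not greatest since n < b; b is not greatest since b < c.
Only c has nothing above it, so c is the greatest.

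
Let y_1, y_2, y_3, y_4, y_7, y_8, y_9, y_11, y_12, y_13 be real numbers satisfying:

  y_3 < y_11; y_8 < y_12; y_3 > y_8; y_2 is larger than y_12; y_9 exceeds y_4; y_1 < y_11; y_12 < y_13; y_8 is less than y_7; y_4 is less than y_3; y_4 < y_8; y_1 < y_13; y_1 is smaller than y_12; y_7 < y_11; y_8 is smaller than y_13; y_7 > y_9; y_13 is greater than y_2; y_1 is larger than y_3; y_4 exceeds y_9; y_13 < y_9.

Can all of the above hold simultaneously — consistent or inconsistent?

Chaining the given relations yields y_4 < y_8 < y_3 < y_1 < y_12 < y_2 < y_13 < y_9, so y_4 < y_9. But one relation states y_9 < y_4. These cannot both hold.

inconsistent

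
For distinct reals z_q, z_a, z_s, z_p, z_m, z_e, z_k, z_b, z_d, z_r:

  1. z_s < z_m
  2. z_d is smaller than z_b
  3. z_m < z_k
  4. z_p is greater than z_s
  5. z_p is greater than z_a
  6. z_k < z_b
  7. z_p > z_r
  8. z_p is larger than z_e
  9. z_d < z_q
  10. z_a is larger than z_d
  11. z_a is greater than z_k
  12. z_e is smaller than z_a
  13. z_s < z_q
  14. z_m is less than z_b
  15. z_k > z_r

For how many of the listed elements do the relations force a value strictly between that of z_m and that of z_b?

Chaining upward from z_m reaches: z_k, z_a, z_p.
Chaining downward from z_b reaches: z_r, z_s, z_d, z_k.
Strictly between z_m and z_b are those in both lists: z_k — 1 element.

1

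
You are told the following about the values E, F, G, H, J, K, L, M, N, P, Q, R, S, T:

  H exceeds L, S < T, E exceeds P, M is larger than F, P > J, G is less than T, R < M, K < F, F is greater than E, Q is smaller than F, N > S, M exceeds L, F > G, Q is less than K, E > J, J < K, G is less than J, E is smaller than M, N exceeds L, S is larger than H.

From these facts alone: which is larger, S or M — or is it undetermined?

undetermined

Following every chain through S: above S we get T, N; below S we get L, H.
M is not reached, and no chain runs the other way from M to S.
So the given relations leave the order of S and M undetermined.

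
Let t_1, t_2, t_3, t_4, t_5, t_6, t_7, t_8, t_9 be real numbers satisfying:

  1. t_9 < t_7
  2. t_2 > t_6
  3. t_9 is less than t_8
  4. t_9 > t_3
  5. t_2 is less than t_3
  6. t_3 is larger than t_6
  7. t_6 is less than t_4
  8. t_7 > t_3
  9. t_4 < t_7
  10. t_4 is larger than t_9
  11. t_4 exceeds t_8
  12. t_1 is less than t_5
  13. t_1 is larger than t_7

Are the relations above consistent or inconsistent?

Every relation is compatible with t_6 < t_2 < t_3 < t_9 < t_8 < t_4 < t_7 < t_1 < t_5; the set is consistent.

consistent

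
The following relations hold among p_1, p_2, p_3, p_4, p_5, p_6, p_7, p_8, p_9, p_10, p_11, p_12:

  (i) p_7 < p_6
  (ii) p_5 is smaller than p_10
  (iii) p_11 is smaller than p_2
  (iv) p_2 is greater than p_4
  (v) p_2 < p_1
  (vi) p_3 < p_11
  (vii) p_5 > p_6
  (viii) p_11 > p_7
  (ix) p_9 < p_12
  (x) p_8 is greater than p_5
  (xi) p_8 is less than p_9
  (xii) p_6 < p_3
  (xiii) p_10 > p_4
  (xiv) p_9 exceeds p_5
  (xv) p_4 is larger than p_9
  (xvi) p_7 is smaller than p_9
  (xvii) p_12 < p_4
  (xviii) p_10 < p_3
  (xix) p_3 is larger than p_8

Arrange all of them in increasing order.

Nothing is placed below p_7, so it is least; from there p_7 < p_6; p_6 < p_5; p_5 < p_8; p_8 < p_9; p_9 < p_12; p_12 < p_4; p_4 < p_10; p_10 < p_3; p_3 < p_11; p_11 < p_2; p_2 < p_1, each given directly.

p_7 < p_6 < p_5 < p_8 < p_9 < p_12 < p_4 < p_10 < p_3 < p_11 < p_2 < p_1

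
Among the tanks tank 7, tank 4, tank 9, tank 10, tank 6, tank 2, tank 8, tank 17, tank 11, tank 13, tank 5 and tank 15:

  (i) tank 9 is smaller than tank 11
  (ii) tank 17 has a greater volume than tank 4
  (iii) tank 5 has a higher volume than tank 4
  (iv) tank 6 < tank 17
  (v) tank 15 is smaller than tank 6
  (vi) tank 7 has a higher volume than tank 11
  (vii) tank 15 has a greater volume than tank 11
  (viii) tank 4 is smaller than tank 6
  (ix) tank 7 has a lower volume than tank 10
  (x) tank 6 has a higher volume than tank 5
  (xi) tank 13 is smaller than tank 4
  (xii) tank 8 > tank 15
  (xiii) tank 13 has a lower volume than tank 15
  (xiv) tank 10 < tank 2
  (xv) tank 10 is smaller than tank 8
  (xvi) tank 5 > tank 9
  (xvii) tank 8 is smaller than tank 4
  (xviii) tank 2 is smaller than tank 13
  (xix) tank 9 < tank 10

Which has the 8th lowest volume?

The consecutive relations fix a unique order: tank 9 < tank 11 < tank 7 < tank 10 < tank 2 < tank 13 < tank 15 < tank 8 < tank 4 < tank 5 < tank 6 < tank 17.
Counting 8 from the smallest end gives tank 8.

tank 8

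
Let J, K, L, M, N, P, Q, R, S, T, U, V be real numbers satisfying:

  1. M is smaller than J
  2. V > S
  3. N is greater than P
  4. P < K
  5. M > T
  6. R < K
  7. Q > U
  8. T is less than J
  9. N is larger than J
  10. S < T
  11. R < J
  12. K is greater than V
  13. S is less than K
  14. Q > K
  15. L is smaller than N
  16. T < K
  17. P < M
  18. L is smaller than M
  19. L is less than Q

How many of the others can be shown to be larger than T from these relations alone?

5

From T the given relations immediately reach K, M, J.
From those, N, Q — 5 in total.
No other element is forced above T by the given relations, so the count is 5.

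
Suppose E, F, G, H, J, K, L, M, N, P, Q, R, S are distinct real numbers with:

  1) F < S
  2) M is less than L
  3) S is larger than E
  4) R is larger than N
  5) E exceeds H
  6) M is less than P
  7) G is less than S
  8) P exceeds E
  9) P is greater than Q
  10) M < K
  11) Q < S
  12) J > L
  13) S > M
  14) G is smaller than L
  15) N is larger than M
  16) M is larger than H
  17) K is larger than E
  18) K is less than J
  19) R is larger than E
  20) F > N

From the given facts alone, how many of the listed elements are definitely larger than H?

10

Directly above H: E, M.
One step further: N, R, K, L, P, S (8 so far).
One step further: F, J (10 so far).
Nothing else is reachable above H; 10 in all.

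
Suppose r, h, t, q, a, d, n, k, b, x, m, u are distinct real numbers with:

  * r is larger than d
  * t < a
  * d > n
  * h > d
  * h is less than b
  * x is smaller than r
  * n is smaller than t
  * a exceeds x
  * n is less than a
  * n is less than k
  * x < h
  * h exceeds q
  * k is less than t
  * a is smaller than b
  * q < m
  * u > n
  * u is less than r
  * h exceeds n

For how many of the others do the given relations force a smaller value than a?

From a the given relations immediately reach x, n, t.
From those, k — 4 in total.
Nothing else is reachable below a; 4 in all.

4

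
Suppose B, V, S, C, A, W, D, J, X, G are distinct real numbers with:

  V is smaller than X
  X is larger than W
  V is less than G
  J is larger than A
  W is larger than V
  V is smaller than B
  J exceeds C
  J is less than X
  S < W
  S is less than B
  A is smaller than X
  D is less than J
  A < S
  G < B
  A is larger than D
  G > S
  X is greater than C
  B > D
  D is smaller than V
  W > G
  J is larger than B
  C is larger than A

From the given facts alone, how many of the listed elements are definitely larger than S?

5

The elements the relations force above S are G, B, W, J, X — no chain reaches any other.
That is 5.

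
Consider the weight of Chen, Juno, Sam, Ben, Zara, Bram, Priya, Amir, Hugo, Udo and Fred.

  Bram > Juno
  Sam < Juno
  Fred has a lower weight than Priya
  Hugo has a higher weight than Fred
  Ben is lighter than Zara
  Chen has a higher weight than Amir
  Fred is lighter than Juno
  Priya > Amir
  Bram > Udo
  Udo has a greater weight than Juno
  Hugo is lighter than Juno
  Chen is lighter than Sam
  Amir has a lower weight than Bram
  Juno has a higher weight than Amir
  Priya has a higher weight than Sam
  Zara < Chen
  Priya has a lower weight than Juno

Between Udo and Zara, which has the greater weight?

Zara < Chen < Sam < Priya < Juno < Udo, by transitivity through Chen, Sam, Priya, Juno.
So Zara < Udo; Udo is the heavier of the two.

Udo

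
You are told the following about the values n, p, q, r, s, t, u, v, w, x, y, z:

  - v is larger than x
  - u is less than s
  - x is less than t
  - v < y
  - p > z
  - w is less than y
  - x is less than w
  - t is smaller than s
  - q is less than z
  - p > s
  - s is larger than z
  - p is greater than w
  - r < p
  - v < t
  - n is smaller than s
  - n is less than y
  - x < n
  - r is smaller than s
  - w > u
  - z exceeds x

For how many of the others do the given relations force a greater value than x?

8

The elements the relations force above x are v, t, n, z, s, w, y, p — no chain reaches any other.
That is 8.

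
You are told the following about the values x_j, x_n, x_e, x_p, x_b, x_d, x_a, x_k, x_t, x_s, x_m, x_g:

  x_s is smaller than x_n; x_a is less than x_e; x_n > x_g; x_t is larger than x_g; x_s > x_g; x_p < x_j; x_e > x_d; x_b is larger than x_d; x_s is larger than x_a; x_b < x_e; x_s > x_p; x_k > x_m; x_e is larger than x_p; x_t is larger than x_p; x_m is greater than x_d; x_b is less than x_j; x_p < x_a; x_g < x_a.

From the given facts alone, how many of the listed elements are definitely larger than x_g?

5

The elements the relations force above x_g are x_a, x_t, x_e, x_s, x_n — no chain reaches any other.
That is 5.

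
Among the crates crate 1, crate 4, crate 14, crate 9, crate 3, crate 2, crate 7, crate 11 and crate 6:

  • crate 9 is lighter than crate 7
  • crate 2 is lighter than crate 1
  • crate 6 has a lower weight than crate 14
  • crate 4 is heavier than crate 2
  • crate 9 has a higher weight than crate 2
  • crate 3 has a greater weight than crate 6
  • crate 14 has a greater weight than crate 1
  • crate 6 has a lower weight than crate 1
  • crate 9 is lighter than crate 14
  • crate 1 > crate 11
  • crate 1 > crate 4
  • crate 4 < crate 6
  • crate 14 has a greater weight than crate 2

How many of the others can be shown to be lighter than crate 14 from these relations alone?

From crate 14 the given relations immediately reach crate 2, crate 9, crate 6, crate 1.
From those, crate 11, crate 4 — 6 in total.
No other element is forced below crate 14 by the given relations, so the count is 6.

6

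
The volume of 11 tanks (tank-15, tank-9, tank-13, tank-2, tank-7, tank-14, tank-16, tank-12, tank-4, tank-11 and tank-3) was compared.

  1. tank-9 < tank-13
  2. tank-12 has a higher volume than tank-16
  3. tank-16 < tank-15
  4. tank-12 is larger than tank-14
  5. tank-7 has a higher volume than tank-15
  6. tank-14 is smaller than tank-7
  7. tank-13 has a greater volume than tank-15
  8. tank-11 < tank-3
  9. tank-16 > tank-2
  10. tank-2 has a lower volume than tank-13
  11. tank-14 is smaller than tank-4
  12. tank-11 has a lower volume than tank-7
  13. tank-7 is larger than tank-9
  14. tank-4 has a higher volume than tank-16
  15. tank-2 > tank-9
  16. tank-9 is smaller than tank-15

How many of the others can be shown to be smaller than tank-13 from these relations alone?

From tank-13 the given relations immediately reach tank-9, tank-2, tank-15.
From those, tank-16 — 4 in total.
No other element is forced below tank-13 by the given relations, so the count is 4.

4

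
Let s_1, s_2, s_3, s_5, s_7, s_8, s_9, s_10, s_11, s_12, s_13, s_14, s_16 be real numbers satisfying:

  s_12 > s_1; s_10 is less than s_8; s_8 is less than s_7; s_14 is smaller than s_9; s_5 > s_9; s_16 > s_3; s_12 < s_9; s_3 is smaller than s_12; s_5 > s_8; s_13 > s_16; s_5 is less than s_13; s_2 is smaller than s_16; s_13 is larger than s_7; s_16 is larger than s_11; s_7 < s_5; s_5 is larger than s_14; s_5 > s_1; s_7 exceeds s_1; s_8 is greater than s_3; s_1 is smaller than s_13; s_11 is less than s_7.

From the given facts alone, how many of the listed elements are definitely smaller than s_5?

9

Directly below s_5: s_14, s_1, s_8, s_9, s_7.
One step further: s_10, s_11, s_3, s_12 (9 so far).
No other element is forced below s_5 by the given relations, so the count is 9.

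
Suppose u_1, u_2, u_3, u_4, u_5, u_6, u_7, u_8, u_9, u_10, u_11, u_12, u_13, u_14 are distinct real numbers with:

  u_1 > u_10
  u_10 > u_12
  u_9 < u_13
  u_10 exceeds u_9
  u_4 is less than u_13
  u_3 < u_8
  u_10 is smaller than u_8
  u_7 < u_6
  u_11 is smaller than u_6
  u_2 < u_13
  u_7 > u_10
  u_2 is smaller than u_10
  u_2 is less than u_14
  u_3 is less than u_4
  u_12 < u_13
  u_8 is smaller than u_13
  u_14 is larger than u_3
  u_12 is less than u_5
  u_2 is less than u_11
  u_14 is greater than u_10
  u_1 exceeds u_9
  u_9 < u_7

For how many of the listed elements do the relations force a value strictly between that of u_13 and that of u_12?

2

The relations place u_12 below u_13. An element lies strictly between them when it is forced above u_12 and also forced below u_13.
Above u_12: {u_10, u_5, u_14, u_1, u_8, u_7, u_6}. Below u_13: {u_2, u_3, u_9, u_4, u_10, u_8}.
Intersection: {u_10, u_8} — 2.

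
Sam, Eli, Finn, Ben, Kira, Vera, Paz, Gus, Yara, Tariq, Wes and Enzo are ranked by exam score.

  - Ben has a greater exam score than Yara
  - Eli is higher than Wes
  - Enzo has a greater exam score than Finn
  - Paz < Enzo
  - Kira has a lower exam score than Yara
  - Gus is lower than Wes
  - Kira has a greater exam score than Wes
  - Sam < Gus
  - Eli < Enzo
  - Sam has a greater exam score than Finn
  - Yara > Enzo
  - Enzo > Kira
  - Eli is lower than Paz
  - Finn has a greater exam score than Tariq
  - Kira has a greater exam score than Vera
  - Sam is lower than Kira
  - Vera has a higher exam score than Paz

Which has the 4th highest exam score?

Kira

The consecutive relations fix a unique order: Tariq < Finn < Sam < Gus < Wes < Eli < Paz < Vera < Kira < Enzo < Yara < Ben.
Counting 4 from the largest end gives Kira.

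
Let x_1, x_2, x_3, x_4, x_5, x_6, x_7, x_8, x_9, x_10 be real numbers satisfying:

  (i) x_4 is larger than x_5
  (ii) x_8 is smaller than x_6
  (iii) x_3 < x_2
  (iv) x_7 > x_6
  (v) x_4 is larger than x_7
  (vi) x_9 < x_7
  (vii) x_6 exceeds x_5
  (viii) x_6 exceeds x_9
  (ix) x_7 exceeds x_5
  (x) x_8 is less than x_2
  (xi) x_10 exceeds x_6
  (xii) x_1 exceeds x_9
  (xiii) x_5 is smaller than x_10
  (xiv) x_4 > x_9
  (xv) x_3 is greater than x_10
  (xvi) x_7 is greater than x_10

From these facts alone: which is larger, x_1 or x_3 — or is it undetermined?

Following every chain through x_1: below x_1 we get x_9.
x_3 is not reached, and no chain runs the other way from x_3 to x_1.
So the given relations leave the order of x_1 and x_3 undetermined.

undetermined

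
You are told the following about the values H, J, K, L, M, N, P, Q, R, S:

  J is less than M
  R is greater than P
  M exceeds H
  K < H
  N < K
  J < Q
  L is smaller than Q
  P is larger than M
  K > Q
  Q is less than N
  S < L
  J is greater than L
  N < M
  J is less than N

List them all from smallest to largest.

Each adjacent pair is fixed by a given relation: S < L; L < J; J < Q; Q < N; N < K; K < H; H < M; M < P; P < R. Chaining them end to end gives the full order.

S < L < J < Q < N < K < H < M < P < R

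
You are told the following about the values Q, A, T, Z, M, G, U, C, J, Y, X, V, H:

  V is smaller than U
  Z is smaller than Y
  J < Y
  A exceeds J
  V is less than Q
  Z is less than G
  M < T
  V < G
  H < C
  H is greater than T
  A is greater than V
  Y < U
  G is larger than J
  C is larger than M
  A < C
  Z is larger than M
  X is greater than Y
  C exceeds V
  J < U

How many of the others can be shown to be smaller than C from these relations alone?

Directly below C: V, M, A, H.
One step further: J, T (6 so far).
No other element is forced below C by the given relations, so the count is 6.

6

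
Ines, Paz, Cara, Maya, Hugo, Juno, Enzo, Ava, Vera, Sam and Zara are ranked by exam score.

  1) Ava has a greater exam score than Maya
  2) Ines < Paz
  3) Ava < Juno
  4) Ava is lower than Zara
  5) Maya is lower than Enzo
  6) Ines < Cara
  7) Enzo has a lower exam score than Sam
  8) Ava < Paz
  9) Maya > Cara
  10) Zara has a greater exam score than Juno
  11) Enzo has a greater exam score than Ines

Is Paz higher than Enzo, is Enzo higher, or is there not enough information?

Following every chain through Enzo: above Enzo we get Sam; below Enzo we get Ines, Cara, Maya.
Paz is not reached, and no chain runs the other way from Paz to Enzo.
So the given relations leave the order of Enzo and Paz undetermined.

undetermined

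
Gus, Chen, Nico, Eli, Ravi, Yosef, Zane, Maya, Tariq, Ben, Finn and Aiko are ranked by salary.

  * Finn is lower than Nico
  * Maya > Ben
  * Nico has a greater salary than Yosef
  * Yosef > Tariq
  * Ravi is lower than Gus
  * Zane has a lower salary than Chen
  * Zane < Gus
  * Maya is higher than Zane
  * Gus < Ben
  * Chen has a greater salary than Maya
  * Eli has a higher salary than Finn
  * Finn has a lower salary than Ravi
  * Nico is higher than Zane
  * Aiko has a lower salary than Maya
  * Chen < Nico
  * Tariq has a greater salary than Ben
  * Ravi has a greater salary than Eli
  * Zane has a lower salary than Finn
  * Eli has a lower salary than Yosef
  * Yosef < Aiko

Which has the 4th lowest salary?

Chaining the given pairs: Zane < Finn < Eli < Ravi < Gus < Ben < Tariq < Yosef < Aiko < Maya < Chen < Nico.
The 4th smallest is Ravi.

Ravi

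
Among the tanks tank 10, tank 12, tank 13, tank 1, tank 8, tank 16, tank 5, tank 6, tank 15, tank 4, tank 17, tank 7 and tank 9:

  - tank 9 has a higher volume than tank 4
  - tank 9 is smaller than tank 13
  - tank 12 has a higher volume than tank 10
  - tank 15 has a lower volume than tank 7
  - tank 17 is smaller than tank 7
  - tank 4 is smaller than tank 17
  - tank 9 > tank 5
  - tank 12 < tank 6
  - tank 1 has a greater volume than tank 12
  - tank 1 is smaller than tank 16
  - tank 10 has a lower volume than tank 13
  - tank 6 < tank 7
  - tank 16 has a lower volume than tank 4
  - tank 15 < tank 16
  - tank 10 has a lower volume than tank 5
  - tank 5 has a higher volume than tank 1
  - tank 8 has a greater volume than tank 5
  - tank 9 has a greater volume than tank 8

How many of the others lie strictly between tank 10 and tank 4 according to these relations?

3

Chaining upward from tank 10 reaches: tank 12, tank 1, tank 16, tank 5, tank 17, tank 6, tank 8, tank 7, tank 9, tank 13.
Chaining downward from tank 4 reaches: tank 12, tank 15, tank 1, tank 16.
Strictly between tank 10 and tank 4 are those in both lists: tank 12, tank 1, tank 16 — 3 elements.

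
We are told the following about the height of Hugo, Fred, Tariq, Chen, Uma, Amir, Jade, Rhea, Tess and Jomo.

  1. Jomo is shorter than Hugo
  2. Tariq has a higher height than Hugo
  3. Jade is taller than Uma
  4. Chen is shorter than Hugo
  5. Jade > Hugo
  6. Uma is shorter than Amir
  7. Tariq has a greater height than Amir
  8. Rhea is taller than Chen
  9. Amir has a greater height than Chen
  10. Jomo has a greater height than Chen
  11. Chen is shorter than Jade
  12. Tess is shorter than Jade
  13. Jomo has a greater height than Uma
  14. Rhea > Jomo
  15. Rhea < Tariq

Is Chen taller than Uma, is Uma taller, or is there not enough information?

undetermined

Following every chain through Chen: above Chen we get Jomo, Rhea, Amir, Hugo, Tariq, Jade.
Uma is not reached, and no chain runs the other way from Uma to Chen.
So the given relations leave the order of Chen and Uma undetermined.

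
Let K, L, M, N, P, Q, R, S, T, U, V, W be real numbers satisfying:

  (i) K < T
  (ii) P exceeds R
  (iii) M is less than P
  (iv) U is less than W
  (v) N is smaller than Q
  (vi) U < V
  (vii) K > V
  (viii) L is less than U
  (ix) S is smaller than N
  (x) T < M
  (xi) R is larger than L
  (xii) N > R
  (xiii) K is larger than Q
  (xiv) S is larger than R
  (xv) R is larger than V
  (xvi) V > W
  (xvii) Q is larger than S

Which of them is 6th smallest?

Chaining the given pairs: L < U < W < V < R < S < N < Q < K < T < M < P.
The 6th smallest is S.

S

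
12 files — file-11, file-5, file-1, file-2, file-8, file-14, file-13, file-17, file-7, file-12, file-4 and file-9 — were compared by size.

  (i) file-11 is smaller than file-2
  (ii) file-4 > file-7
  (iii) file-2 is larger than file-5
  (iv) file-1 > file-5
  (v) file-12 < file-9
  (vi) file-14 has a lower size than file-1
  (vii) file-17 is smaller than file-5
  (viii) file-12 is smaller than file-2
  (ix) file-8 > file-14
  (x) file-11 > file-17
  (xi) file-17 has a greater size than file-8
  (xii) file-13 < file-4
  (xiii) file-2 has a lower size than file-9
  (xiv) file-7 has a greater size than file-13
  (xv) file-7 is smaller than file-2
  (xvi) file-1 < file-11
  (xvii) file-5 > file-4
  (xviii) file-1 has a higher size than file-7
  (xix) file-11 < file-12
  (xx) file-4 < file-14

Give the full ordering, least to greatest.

Each adjacent pair is fixed by a given relation: file-13 < file-7; file-7 < file-4; file-4 < file-14; file-14 < file-8; file-8 < file-17; file-17 < file-5; file-5 < file-1; file-1 < file-11; file-11 < file-12; file-12 < file-2; file-2 < file-9. Chaining them end to end gives the full order.

file-13 < file-7 < file-4 < file-14 < file-8 < file-17 < file-5 < file-1 < file-11 < file-12 < file-2 < file-9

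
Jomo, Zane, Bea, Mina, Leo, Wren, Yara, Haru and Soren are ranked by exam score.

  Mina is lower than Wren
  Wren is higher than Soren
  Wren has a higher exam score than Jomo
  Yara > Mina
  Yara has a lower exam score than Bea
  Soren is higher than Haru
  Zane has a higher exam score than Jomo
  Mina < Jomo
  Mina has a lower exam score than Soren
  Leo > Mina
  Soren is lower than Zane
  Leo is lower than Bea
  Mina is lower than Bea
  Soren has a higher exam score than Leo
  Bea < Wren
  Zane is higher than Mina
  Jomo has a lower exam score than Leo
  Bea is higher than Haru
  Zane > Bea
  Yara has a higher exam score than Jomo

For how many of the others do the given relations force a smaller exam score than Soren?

The elements the relations force below Soren are Mina, Jomo, Leo, Haru — no chain reaches any other.
That is 4.

4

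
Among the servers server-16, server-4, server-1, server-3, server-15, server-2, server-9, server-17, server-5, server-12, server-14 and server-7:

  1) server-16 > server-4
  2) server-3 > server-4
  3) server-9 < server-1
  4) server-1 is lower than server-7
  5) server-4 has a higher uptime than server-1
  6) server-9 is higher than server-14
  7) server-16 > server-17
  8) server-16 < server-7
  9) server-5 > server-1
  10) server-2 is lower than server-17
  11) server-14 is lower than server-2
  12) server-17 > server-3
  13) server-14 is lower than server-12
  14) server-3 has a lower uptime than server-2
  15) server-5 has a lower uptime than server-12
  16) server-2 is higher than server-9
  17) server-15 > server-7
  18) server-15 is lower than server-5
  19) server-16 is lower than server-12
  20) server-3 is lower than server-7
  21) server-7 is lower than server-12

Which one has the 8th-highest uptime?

server-3

Piecing the relations together gives one ordering: server-14 < server-9 < server-1 < server-4 < server-3 < server-2 < server-17 < server-16 < server-7 < server-15 < server-5 < server-12.
Counting 8 from the largest end gives server-3.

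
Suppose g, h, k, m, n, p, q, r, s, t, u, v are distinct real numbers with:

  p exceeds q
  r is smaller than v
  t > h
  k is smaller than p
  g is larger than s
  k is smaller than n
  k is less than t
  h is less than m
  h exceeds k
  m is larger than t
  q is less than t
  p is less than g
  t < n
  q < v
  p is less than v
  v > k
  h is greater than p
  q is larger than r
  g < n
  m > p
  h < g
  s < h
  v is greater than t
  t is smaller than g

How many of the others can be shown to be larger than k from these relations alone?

7

Directly above k: p, h, t, v, n.
One step further: g, m (7 so far).
Nothing else is reachable above k; 7 in all.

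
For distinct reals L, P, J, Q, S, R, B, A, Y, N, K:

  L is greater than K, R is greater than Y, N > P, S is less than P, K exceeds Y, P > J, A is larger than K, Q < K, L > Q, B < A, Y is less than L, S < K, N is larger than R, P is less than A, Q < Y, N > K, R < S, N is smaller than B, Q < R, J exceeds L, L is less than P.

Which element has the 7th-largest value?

K

Piecing the relations together gives one ordering: Q < Y < R < S < K < L < J < P < N < B < A.
Counting 7 from the largest end gives K.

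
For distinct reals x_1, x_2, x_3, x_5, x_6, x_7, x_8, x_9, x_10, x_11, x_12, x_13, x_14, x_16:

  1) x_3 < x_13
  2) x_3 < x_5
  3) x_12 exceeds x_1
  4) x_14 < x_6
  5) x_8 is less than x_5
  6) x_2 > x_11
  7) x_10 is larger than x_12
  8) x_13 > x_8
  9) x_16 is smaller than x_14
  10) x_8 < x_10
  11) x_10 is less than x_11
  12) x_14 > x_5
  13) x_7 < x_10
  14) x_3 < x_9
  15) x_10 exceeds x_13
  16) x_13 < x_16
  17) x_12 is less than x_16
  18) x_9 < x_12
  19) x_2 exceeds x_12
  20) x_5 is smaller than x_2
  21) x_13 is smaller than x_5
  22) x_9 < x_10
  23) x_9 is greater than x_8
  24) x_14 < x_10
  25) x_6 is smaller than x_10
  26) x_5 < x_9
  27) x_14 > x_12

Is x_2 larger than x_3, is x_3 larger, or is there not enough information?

x_2

x_3 < x_5 and x_5 < x_9 give x_3 < x_9.
Then x_9 < x_12 extends the chain to x_12.
With x_12 < x_16: x_3 < x_5 < x_9 < x_12 < x_16.
With x_16 < x_14: x_3 < x_5 < x_9 < x_12 < x_16 < x_14.
With x_14 < x_6: x_3 < x_5 < x_9 < x_12 < x_16 < x_14 < x_6.
With x_6 < x_10: x_3 < x_5 < x_9 < x_12 < x_16 < x_14 < x_6 < x_10.
Then x_10 < x_11 extends the chain to x_11.
Then x_11 < x_2 extends the chain to x_2.
So x_2 is larger.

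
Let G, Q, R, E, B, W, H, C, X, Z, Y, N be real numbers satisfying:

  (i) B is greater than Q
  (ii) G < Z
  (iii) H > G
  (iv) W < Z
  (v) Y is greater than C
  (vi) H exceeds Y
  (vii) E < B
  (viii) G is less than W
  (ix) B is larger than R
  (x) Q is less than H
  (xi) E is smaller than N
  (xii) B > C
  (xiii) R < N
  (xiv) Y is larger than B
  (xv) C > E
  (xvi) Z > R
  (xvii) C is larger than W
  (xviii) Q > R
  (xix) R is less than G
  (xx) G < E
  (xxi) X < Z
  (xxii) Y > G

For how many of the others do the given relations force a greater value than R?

From R the given relations immediately reach G, Z, Q, B, N.
From those, W, E, Y, H — 9 in total.
From those, C — 10 in total.
No other element is forced above R by the given relations, so the count is 10.

10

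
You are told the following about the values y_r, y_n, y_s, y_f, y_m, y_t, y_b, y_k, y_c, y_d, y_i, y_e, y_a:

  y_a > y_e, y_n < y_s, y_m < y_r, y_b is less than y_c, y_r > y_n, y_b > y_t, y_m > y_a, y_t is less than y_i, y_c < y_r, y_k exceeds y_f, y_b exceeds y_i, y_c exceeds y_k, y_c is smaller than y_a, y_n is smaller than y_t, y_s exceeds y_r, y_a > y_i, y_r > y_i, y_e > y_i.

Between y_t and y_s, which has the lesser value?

y_t

y_t < y_i and y_i < y_b give y_t < y_b.
Then y_b < y_c extends the chain to y_c.
Then y_c < y_a extends the chain to y_a.
Then y_a < y_m extends the chain to y_m.
With y_m < y_r: y_t < y_i < y_b < y_c < y_a < y_m < y_r.
Then y_r < y_s extends the chain to y_s.
So y_t < y_s; y_t is the smaller of the two.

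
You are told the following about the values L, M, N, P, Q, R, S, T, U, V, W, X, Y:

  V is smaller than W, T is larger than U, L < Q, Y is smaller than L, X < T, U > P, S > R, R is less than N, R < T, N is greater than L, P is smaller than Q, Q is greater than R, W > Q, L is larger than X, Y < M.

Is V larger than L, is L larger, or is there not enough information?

Following every chain through L: above L we get N, Q, W; below L we get Y, X.
V is not reached, and no chain runs the other way from V to L.
So the given relations leave the order of L and V undetermined.

undetermined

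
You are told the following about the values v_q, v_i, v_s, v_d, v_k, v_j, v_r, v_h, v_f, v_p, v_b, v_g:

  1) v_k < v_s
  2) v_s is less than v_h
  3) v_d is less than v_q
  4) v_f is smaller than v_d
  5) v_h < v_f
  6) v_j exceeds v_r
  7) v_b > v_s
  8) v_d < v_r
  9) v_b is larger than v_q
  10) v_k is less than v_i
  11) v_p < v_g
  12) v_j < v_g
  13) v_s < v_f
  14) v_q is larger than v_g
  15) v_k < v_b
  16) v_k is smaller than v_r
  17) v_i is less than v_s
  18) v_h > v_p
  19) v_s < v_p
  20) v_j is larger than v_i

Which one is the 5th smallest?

v_h

The consecutive relations fix a unique order: v_k < v_i < v_s < v_p < v_h < v_f < v_d < v_r < v_j < v_g < v_q < v_b.
Counting 5 from the smallest end gives v_h.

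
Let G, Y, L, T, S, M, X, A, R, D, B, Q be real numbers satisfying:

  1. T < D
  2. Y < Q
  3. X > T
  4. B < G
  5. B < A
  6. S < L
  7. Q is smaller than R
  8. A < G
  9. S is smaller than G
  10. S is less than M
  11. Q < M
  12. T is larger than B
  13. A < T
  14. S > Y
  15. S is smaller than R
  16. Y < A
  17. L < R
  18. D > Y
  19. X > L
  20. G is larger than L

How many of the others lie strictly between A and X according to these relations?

The relations place A below X. An element lies strictly between them when it is forced above A and also forced below X.
Above A: {T, D, G}. Below X: {Y, S, B, T, L}.
Intersection: {T} — 1.

1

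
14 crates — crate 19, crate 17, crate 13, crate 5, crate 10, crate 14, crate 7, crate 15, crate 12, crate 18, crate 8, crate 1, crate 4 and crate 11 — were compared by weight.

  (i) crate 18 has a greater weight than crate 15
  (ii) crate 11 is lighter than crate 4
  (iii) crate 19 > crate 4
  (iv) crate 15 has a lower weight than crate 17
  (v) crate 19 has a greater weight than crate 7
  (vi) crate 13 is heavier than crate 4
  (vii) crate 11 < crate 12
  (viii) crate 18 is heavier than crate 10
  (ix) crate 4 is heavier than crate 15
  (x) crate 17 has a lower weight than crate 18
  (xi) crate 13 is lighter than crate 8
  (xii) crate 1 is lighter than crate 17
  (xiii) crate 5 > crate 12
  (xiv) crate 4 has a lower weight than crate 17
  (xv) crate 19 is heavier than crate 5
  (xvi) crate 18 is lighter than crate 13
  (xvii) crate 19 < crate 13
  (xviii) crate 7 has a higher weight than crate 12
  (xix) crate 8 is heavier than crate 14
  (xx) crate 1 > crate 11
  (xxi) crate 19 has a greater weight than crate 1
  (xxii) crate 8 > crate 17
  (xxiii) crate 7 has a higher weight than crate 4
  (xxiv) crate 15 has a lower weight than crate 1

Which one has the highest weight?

Chaining downward from crate 8: directly below it, crate 14, crate 17, crate 13; then crate 15, crate 4, crate 1, crate 19, crate 18; then crate 10, crate 11, crate 7, crate 5; then crate 12.
That covers every other element, and nothing is given above crate 8, so crate 8 is the highest weight.

crate 8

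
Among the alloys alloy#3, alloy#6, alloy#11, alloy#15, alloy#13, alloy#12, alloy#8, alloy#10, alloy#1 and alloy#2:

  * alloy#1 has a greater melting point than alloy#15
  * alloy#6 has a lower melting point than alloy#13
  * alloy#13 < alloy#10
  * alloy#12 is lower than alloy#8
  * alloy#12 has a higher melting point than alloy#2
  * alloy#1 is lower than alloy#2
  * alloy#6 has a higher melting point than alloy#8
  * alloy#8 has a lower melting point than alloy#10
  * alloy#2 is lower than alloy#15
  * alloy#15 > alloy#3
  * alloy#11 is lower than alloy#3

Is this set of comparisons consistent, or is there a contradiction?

We have alloy#2 < alloy#15 stated directly, yet also alloy#15 < alloy#1 < alloy#2 by chaining the others — so alloy#15 < alloy#2. Contradiction.

inconsistent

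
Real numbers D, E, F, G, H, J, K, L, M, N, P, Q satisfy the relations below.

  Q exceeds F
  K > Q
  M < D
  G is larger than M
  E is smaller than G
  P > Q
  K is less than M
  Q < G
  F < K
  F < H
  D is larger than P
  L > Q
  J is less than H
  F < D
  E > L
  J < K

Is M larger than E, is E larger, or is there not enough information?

undetermined

Following every chain through E: above E we get G; below E we get F, Q, L.
M is not reached, and no chain runs the other way from M to E.
So the given relations leave the order of E and M undetermined.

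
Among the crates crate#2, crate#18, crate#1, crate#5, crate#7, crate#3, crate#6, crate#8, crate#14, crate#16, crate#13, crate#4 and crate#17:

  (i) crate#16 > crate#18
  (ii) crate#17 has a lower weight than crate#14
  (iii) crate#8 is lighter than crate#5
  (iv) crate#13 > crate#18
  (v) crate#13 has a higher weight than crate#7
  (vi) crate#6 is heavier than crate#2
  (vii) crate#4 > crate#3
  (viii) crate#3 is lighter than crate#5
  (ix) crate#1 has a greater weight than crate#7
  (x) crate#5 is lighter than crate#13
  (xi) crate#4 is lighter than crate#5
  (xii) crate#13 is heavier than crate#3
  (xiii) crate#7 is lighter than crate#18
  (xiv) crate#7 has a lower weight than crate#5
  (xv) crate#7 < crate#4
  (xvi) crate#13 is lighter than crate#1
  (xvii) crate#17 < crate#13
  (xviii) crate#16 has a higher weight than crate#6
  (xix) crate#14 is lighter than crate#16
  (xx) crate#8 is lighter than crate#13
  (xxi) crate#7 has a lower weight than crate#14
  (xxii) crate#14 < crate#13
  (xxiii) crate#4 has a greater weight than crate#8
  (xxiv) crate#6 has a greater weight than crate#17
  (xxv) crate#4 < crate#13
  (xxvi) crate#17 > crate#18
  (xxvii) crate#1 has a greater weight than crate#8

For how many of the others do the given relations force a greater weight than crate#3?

4

From crate#3 the given relations immediately reach crate#4, crate#5, crate#13.
From those, crate#1 — 4 in total.
Nothing else is reachable above crate#3; 4 in all.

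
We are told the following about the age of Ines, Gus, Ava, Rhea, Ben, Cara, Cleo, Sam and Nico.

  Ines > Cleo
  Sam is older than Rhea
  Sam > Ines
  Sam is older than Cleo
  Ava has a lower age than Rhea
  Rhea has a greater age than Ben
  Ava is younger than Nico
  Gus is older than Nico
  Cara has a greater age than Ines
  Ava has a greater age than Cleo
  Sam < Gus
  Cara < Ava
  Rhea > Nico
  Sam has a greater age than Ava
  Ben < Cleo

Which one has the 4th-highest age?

Nico

Piecing the relations together gives one ordering: Ben < Cleo < Ines < Cara < Ava < Nico < Rhea < Sam < Gus.
The 4th largest is Nico.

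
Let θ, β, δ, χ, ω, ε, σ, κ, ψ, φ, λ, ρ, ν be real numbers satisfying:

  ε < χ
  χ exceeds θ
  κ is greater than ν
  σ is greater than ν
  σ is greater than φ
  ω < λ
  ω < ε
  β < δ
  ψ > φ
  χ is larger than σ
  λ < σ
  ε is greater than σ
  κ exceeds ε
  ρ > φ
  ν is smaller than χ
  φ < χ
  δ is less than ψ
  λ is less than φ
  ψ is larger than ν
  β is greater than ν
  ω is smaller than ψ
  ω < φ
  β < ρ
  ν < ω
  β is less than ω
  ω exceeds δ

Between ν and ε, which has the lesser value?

Link the given pairs in sequence: ν < β; β < δ; δ < ω; ω < λ; λ < φ; φ < σ; σ < ε.
Chaining these gives ν < β < δ < ω < λ < φ < σ < ε.
So ν < ε; ν is the smaller of the two.

ν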